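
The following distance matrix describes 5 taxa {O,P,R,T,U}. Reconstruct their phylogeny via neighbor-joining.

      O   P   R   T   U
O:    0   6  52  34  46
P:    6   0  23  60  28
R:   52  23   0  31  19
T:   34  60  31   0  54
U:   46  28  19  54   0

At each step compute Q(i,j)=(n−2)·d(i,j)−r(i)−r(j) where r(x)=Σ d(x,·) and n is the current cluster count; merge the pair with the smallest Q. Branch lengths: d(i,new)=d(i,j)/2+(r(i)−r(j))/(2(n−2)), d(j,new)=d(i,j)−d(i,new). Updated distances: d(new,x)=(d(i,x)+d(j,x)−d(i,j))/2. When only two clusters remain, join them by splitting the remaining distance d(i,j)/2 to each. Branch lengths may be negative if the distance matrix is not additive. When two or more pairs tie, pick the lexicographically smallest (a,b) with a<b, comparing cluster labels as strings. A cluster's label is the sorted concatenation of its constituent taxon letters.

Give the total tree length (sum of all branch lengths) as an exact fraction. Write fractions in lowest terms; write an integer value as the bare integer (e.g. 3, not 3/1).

iteration 1: select O,P (d=6, Q=-237); attach at lengths (13/2, -1/2); label the merged cluster OP
  updated: d(OP,R)=69/2, d(OP,T)=44, d(OP,U)=34
iteration 2: select OP,T (d=44, Q=-307/2); attach at lengths (143/8, 209/8); label the merged cluster OPT
  updated: d(OPT,R)=43/4, d(OPT,U)=22
iteration 3: select OPT,R (d=43/4, Q=-207/4); attach at lengths (55/8, 31/8); label the merged cluster OPRT
  updated: d(OPRT,U)=121/8
iteration 4: select OPRT,U (d=121/8); attach at lengths (121/16, 121/16); label the merged cluster OPRTU
final tree: ((((O:13/2,P:-1/2):143/8,T:209/8):55/8,R:31/8):121/16,U:121/16)
total length: 607/8

607/8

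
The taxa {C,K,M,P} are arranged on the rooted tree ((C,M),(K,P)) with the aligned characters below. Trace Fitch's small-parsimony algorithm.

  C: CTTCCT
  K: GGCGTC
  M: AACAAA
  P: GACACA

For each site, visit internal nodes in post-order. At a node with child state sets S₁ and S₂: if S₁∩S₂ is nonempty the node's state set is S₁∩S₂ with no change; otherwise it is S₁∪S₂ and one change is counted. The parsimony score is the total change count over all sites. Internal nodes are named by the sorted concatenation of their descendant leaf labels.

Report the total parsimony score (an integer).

[col 0] CM: children C:{C}, M:{A} ∪→ {A,C}; cost 1
[col 0] KP: children K:{G}, P:{G} ∩→ {G}; cost 0
[col 0] CKMP: children CM:{A,C}, KP:{G} ∪→ {A,C,G}; cost 1
[col 1] CM: children C:{T}, M:{A} ∪→ {A,T}; cost 1
[col 1] KP: children K:{G}, P:{A} ∪→ {A,G}; cost 1
[col 1] CKMP: children CM:{A,T}, KP:{A,G} ∩→ {A}; cost 0
[col 2] CM: children C:{T}, M:{C} ∪→ {C,T}; cost 1
[col 2] KP: children K:{C}, P:{C} ∩→ {C}; cost 0
[col 2] CKMP: children CM:{C,T}, KP:{C} ∩→ {C}; cost 0
[col 3] CM: children C:{C}, M:{A} ∪→ {A,C}; cost 1
[col 3] KP: children K:{G}, P:{A} ∪→ {A,G}; cost 1
[col 3] CKMP: children CM:{A,C}, KP:{A,G} ∩→ {A}; cost 0
[col 4] CM: children C:{C}, M:{A} ∪→ {A,C}; cost 1
[col 4] KP: children K:{T}, P:{C} ∪→ {C,T}; cost 1
[col 4] CKMP: children CM:{A,C}, KP:{C,T} ∩→ {C}; cost 0
[col 5] CM: children C:{T}, M:{A} ∪→ {A,T}; cost 1
[col 5] KP: children K:{C}, P:{A} ∪→ {A,C}; cost 1
[col 5] CKMP: children CM:{A,T}, KP:{A,C} ∩→ {A}; cost 0
per-site changes: [2, 2, 1, 2, 2, 2]; total = 11

11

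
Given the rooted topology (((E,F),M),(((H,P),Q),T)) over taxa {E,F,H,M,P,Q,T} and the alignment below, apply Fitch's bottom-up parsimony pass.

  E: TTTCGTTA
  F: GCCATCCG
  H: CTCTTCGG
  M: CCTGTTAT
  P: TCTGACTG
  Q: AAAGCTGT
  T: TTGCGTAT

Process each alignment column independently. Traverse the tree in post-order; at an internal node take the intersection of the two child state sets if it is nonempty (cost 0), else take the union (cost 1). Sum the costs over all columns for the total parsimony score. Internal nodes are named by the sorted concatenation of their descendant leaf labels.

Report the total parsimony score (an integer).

[col 0] EF: children E:{T}, F:{G} ∪→ {G,T}; cost 1
[col 0] EFM: children EF:{G,T}, M:{C} ∪→ {C,G,T}; cost 1
[col 0] HP: children H:{C}, P:{T} ∪→ {C,T}; cost 1
[col 0] HPQ: children HP:{C,T}, Q:{A} ∪→ {A,C,T}; cost 1
[col 0] HPQT: children HPQ:{A,C,T}, T:{T} ∩→ {T}; cost 0
[col 0] EFHMPQT: children EFM:{C,G,T}, HPQT:{T} ∩→ {T}; cost 0
[col 1] EF: children E:{T}, F:{C} ∪→ {C,T}; cost 1
[col 1] EFM: children EF:{C,T}, M:{C} ∩→ {C}; cost 0
[col 1] HP: children H:{T}, P:{C} ∪→ {C,T}; cost 1
[col 1] HPQ: children HP:{C,T}, Q:{A} ∪→ {A,C,T}; cost 1
[col 1] HPQT: children HPQ:{A,C,T}, T:{T} ∩→ {T}; cost 0
[col 1] EFHMPQT: children EFM:{C}, HPQT:{T} ∪→ {C,T}; cost 1
[col 2] EF: children E:{T}, F:{C} ∪→ {C,T}; cost 1
[col 2] EFM: children EF:{C,T}, M:{T} ∩→ {T}; cost 0
[col 2] HP: children H:{C}, P:{T} ∪→ {C,T}; cost 1
[col 2] HPQ: children HP:{C,T}, Q:{A} ∪→ {A,C,T}; cost 1
[col 2] HPQT: children HPQ:{A,C,T}, T:{G} ∪→ {A,C,G,T}; cost 1
[col 2] EFHMPQT: children EFM:{T}, HPQT:{A,C,G,T} ∩→ {T}; cost 0
[col 3] EF: children E:{C}, F:{A} ∪→ {A,C}; cost 1
[col 3] EFM: children EF:{A,C}, M:{G} ∪→ {A,C,G}; cost 1
[col 3] HP: children H:{T}, P:{G} ∪→ {G,T}; cost 1
[col 3] HPQ: children HP:{G,T}, Q:{G} ∩→ {G}; cost 0
[col 3] HPQT: children HPQ:{G}, T:{C} ∪→ {C,G}; cost 1
[col 3] EFHMPQT: children EFM:{A,C,G}, HPQT:{C,G} ∩→ {C,G}; cost 0
[col 4] EF: children E:{G}, F:{T} ∪→ {G,T}; cost 1
[col 4] EFM: children EF:{G,T}, M:{T} ∩→ {T}; cost 0
[col 4] HP: children H:{T}, P:{A} ∪→ {A,T}; cost 1
[col 4] HPQ: children HP:{A,T}, Q:{C} ∪→ {A,C,T}; cost 1
[col 4] HPQT: children HPQ:{A,C,T}, T:{G} ∪→ {A,C,G,T}; cost 1
[col 4] EFHMPQT: children EFM:{T}, HPQT:{A,C,G,T} ∩→ {T}; cost 0
[col 5] EF: children E:{T}, F:{C} ∪→ {C,T}; cost 1
[col 5] EFM: children EF:{C,T}, M:{T} ∩→ {T}; cost 0
[col 5] HP: children H:{C}, P:{C} ∩→ {C}; cost 0
[col 5] HPQ: children HP:{C}, Q:{T} ∪→ {C,T}; cost 1
[col 5] HPQT: children HPQ:{C,T}, T:{T} ∩→ {T}; cost 0
[col 5] EFHMPQT: children EFM:{T}, HPQT:{T} ∩→ {T}; cost 0
[col 6] EF: children E:{T}, F:{C} ∪→ {C,T}; cost 1
[col 6] EFM: children EF:{C,T}, M:{A} ∪→ {A,C,T}; cost 1
[col 6] HP: children H:{G}, P:{T} ∪→ {G,T}; cost 1
[col 6] HPQ: children HP:{G,T}, Q:{G} ∩→ {G}; cost 0
[col 6] HPQT: children HPQ:{G}, T:{A} ∪→ {A,G}; cost 1
[col 6] EFHMPQT: children EFM:{A,C,T}, HPQT:{A,G} ∩→ {A}; cost 0
[col 7] EF: children E:{A}, F:{G} ∪→ {A,G}; cost 1
[col 7] EFM: children EF:{A,G}, M:{T} ∪→ {A,G,T}; cost 1
[col 7] HP: children H:{G}, P:{G} ∩→ {G}; cost 0
[col 7] HPQ: children HP:{G}, Q:{T} ∪→ {G,T}; cost 1
[col 7] HPQT: children HPQ:{G,T}, T:{T} ∩→ {T}; cost 0
[col 7] EFHMPQT: children EFM:{A,G,T}, HPQT:{T} ∩→ {T}; cost 0
per-site changes: [4, 4, 4, 4, 4, 2, 4, 3]; total = 29

29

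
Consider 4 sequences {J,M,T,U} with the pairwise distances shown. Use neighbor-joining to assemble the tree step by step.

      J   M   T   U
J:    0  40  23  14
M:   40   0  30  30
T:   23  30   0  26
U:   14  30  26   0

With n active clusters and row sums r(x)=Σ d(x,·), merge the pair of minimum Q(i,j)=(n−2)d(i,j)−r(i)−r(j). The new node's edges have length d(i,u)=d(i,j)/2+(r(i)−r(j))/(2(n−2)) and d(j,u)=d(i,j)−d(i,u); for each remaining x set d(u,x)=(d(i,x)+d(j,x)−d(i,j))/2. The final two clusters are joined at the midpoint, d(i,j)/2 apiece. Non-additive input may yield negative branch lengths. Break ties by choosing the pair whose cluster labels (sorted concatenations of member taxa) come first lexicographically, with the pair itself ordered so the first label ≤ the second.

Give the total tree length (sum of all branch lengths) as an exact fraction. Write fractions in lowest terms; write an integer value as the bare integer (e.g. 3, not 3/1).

step 1: merge (J,U) at d=14, Q=-119; branch lengths J→35/4, U→21/4; new cluster JU
  updated: d(JU,M)=28, d(JU,T)=35/2
step 2: merge (JU,M) at d=28, Q=-151/2; branch lengths JU→31/4, M→81/4; new cluster JMU
  updated: d(JMU,T)=39/4
step 3: merge (JMU,T) at d=39/4; branch lengths JMU→39/8, T→39/8; new cluster JMTU
final tree: (((J:35/4,U:21/4):31/4,M:81/4):39/8,T:39/8)
total length: 207/4

207/4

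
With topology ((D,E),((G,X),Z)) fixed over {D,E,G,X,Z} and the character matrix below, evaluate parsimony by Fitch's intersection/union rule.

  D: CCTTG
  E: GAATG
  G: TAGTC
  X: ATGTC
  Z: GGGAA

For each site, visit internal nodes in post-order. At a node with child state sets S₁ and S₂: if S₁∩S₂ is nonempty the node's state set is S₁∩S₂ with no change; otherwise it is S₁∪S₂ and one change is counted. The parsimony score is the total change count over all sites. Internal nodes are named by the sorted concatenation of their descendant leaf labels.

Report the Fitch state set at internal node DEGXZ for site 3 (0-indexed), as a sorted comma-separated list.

T

DE@0: {C} ∪ {G} = {C,G} (union, +1)
GX@0: {T} ∪ {A} = {A,T} (union, +1)
GXZ@0: {A,T} ∪ {G} = {A,G,T} (union, +1)
DEGXZ@0: {C,G} ∩ {A,G,T} = {G} (intersection, +0)
DE@1: {C} ∪ {A} = {A,C} (union, +1)
GX@1: {A} ∪ {T} = {A,T} (union, +1)
GXZ@1: {A,T} ∪ {G} = {A,G,T} (union, +1)
DEGXZ@1: {A,C} ∩ {A,G,T} = {A} (intersection, +0)
DE@2: {T} ∪ {A} = {A,T} (union, +1)
GX@2: {G} ∩ {G} = {G} (intersection, +0)
GXZ@2: {G} ∩ {G} = {G} (intersection, +0)
DEGXZ@2: {A,T} ∪ {G} = {A,G,T} (union, +1)
DE@3: {T} ∩ {T} = {T} (intersection, +0)
GX@3: {T} ∩ {T} = {T} (intersection, +0)
GXZ@3: {T} ∪ {A} = {A,T} (union, +1)
DEGXZ@3: {T} ∩ {A,T} = {T} (intersection, +0)
DE@4: {G} ∩ {G} = {G} (intersection, +0)
GX@4: {C} ∩ {C} = {C} (intersection, +0)
GXZ@4: {C} ∪ {A} = {A,C} (union, +1)
DEGXZ@4: {G} ∪ {A,C} = {A,C,G} (union, +1)
per-site changes: [3, 3, 2, 1, 2]; total = 11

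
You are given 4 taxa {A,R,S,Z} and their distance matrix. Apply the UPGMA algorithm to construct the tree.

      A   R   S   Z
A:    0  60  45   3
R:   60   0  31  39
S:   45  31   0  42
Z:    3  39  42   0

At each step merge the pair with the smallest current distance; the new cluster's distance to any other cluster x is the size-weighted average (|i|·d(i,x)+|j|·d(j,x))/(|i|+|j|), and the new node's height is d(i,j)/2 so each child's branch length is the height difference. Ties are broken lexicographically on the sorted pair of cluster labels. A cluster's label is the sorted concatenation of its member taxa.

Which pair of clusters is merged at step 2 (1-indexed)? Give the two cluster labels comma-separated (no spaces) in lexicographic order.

step 1: merge (A,Z) at d=3; branch lengths A→3/2, Z→3/2; new cluster AZ
  updated: d(AZ,R)=99/2, d(AZ,S)=87/2
step 2: merge (R,S) at d=31; branch lengths R→31/2, S→31/2; new cluster RS
  updated: d(AZ,RS)=93/2
step 3: merge (AZ,RS) at d=93/2; branch lengths AZ→87/4, RS→31/4; new cluster ARSZ
final tree: ((A:3/2,Z:3/2):87/4,(R:31/2,S:31/2):31/4)
total length: 127/2

R,S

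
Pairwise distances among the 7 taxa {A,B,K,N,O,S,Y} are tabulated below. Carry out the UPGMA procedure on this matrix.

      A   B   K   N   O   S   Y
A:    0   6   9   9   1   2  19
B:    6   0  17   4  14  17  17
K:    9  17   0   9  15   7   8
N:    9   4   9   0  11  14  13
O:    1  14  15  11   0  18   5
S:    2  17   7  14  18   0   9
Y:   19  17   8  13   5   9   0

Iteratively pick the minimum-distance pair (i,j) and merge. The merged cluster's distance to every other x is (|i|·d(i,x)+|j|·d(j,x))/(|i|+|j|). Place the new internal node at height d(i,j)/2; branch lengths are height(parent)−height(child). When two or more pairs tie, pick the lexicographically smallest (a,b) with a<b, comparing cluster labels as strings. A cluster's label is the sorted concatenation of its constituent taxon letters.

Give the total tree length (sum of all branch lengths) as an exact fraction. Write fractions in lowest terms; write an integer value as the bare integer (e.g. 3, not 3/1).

iteration 1: select A,O (d=1); attach at lengths (1/2, 1/2); label the merged cluster AO
  updated: d(AO,B)=10, d(AO,K)=12, d(AO,N)=10, d(AO,S)=10, d(AO,Y)=12
iteration 2: select B,N (d=4); attach at lengths (2, 2); label the merged cluster BN
  updated: d(AO,BN)=10, d(BN,K)=13, d(BN,S)=31/2, d(BN,Y)=15
iteration 3: select K,S (d=7); attach at lengths (7/2, 7/2); label the merged cluster KS
  updated: d(AO,KS)=11, d(BN,KS)=57/4, d(KS,Y)=17/2
iteration 4: select KS,Y (d=17/2); attach at lengths (3/4, 17/4); label the merged cluster KSY
  updated: d(AO,KSY)=34/3, d(BN,KSY)=29/2
iteration 5: select AO,BN (d=10); attach at lengths (9/2, 3); label the merged cluster ABNO
  updated: d(ABNO,KSY)=155/12
iteration 6: select ABNO,KSY (d=155/12); attach at lengths (35/24, 53/24); label the merged cluster ABKNOSY
final tree: (((A:1/2,O:1/2):9/2,(B:2,N:2):3):35/24,((K:7/2,S:7/2):3/4,Y:17/4):53/24)
total length: 169/6

169/6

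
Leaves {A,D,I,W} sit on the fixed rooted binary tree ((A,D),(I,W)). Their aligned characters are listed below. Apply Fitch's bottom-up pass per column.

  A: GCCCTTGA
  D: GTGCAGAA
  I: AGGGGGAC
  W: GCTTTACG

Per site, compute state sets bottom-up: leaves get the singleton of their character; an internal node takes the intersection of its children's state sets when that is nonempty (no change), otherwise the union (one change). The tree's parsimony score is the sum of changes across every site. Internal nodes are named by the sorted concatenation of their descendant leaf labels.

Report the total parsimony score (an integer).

15

AD@0: {G} ∩ {G} = {G} (intersection, +0)
IW@0: {A} ∪ {G} = {A,G} (union, +1)
ADIW@0: {G} ∩ {A,G} = {G} (intersection, +0)
AD@1: {C} ∪ {T} = {C,T} (union, +1)
IW@1: {G} ∪ {C} = {C,G} (union, +1)
ADIW@1: {C,T} ∩ {C,G} = {C} (intersection, +0)
AD@2: {C} ∪ {G} = {C,G} (union, +1)
IW@2: {G} ∪ {T} = {G,T} (union, +1)
ADIW@2: {C,G} ∩ {G,T} = {G} (intersection, +0)
AD@3: {C} ∩ {C} = {C} (intersection, +0)
IW@3: {G} ∪ {T} = {G,T} (union, +1)
ADIW@3: {C} ∪ {G,T} = {C,G,T} (union, +1)
AD@4: {T} ∪ {A} = {A,T} (union, +1)
IW@4: {G} ∪ {T} = {G,T} (union, +1)
ADIW@4: {A,T} ∩ {G,T} = {T} (intersection, +0)
AD@5: {T} ∪ {G} = {G,T} (union, +1)
IW@5: {G} ∪ {A} = {A,G} (union, +1)
ADIW@5: {G,T} ∩ {A,G} = {G} (intersection, +0)
AD@6: {G} ∪ {A} = {A,G} (union, +1)
IW@6: {A} ∪ {C} = {A,C} (union, +1)
ADIW@6: {A,G} ∩ {A,C} = {A} (intersection, +0)
AD@7: {A} ∩ {A} = {A} (intersection, +0)
IW@7: {C} ∪ {G} = {C,G} (union, +1)
ADIW@7: {A} ∪ {C,G} = {A,C,G} (union, +1)
per-site changes: [1, 2, 2, 2, 2, 2, 2, 2]; total = 15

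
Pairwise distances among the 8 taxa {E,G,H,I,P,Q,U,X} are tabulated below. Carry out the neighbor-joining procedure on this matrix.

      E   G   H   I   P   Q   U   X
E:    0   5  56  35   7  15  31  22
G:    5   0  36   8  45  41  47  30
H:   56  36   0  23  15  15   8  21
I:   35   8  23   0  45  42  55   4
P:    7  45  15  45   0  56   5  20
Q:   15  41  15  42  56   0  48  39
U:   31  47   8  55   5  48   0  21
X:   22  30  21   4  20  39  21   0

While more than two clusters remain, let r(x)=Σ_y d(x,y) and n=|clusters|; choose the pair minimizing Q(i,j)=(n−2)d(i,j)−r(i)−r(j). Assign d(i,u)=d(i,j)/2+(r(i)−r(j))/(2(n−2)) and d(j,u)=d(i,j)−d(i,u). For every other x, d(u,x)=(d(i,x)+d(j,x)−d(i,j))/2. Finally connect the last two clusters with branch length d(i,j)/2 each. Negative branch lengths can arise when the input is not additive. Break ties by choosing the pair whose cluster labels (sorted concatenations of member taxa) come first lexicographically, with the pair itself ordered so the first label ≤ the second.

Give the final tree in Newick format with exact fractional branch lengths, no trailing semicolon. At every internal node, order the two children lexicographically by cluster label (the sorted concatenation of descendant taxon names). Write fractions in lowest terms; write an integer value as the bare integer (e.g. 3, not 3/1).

((((E:-5/6,G:35/6):35/4,Q:67/4):95/16,(H:21/10,(P:2/3,U:13/3):69/10):171/16):163/32,(I:103/32,X:25/32):163/32)

1. join P+U (d=5, Q=-378) ⇒ PU; edges |P|=2/3, |U|=13/3
  updated: d(E,PU)=33/2, d(G,PU)=87/2, d(H,PU)=9, d(I,PU)=95/2, d(PU,Q)=99/2, d(PU,X)=18
2. join H+PU (d=9, Q=-299) ⇒ HPU; edges |H|=21/10, |PU|=69/10
  updated: d(E,HPU)=127/4, d(G,HPU)=141/4, d(HPU,I)=123/4, d(HPU,Q)=111/4, d(HPU,X)=15
3. join I+X (d=4, Q=-855/4) ⇒ IX; edges |I|=103/32, |X|=25/32
  updated: d(E,IX)=53/2, d(G,IX)=17, d(HPU,IX)=167/8, d(IX,Q)=77/2
4. join E+G (d=5, Q=-323/2) ⇒ EG; edges |E|=-5/6, |G|=35/6
  updated: d(EG,HPU)=31, d(EG,IX)=77/4, d(EG,Q)=51/2
5. join EG+Q (d=51/2, Q=-233/2) ⇒ EGQ; edges |EG|=35/4, |Q|=67/4
  updated: d(EGQ,HPU)=133/8, d(EGQ,IX)=129/8
6. join EGQ+HPU (d=133/8, Q=-429/8) ⇒ EGHPQU; edges |EGQ|=95/16, |HPU|=171/16
  updated: d(EGHPQU,IX)=163/16
7. join EGHPQU+IX (d=163/16) ⇒ EGHIPQUX; edges |EGHPQU|=163/32, |IX|=163/32
final tree: ((((E:-5/6,G:35/6):35/4,Q:67/4):95/16,(H:21/10,(P:2/3,U:13/3):69/10):171/16):163/32,(I:103/32,X:25/32):163/32)
total length: 1205/16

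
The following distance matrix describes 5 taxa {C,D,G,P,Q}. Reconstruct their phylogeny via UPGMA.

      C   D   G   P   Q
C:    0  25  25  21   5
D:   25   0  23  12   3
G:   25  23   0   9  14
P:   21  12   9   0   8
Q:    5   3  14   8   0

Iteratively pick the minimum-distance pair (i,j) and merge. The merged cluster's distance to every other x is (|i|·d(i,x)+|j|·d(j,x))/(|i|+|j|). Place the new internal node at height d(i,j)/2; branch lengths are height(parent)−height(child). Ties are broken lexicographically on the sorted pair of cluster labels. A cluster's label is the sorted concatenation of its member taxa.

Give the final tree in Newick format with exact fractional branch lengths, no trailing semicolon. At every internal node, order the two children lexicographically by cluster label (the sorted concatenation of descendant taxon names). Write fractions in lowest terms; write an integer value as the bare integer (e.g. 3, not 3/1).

(C:19/2,((D:3/2,Q:3/2):45/8,(G:9/2,P:9/2):21/8):19/8)

1. join D+Q (d=3) ⇒ DQ; edges |D|=3/2, |Q|=3/2
  updated: d(C,DQ)=15, d(DQ,G)=37/2, d(DQ,P)=10
2. join G+P (d=9) ⇒ GP; edges |G|=9/2, |P|=9/2
  updated: d(C,GP)=23, d(DQ,GP)=57/4
3. join DQ+GP (d=57/4) ⇒ DGPQ; edges |DQ|=45/8, |GP|=21/8
  updated: d(C,DGPQ)=19
4. join C+DGPQ (d=19) ⇒ CDGPQ; edges |C|=19/2, |DGPQ|=19/8
final tree: (C:19/2,((D:3/2,Q:3/2):45/8,(G:9/2,P:9/2):21/8):19/8)
total length: 257/8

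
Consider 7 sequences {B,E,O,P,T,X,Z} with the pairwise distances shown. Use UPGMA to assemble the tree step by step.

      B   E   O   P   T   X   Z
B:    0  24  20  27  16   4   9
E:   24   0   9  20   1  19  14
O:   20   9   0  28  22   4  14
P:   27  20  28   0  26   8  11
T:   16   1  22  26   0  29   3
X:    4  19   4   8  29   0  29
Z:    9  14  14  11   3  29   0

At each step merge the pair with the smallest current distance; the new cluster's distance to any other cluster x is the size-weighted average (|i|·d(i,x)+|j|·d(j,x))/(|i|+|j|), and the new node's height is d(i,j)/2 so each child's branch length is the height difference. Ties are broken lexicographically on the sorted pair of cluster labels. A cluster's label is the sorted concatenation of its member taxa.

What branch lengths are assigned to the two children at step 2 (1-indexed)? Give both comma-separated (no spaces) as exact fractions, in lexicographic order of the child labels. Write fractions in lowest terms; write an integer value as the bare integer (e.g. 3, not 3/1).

1. join E+T (d=1) ⇒ ET; edges |E|=1/2, |T|=1/2
  updated: d(B,ET)=20, d(ET,O)=31/2, d(ET,P)=23, d(ET,X)=24, d(ET,Z)=17/2
2. join B+X (d=4) ⇒ BX; edges |B|=2, |X|=2
  updated: d(BX,ET)=22, d(BX,O)=12, d(BX,P)=35/2, d(BX,Z)=19
3. join ET+Z (d=17/2) ⇒ ETZ; edges |ET|=15/4, |Z|=17/4
  updated: d(BX,ETZ)=21, d(ETZ,O)=15, d(ETZ,P)=19
4. join BX+O (d=12) ⇒ BOX; edges |BX|=4, |O|=6
  updated: d(BOX,ETZ)=19, d(BOX,P)=21
5. join BOX+ETZ (d=19) ⇒ BEOTXZ; edges |BOX|=7/2, |ETZ|=21/4
  updated: d(BEOTXZ,P)=20
6. join BEOTXZ+P (d=20) ⇒ BEOPTXZ; edges |BEOTXZ|=1/2, |P|=10
final tree: ((((B:2,X:2):4,O:6):7/2,((E:1/2,T:1/2):15/4,Z:17/4):21/4):1/2,P:10)
total length: 169/4

2,2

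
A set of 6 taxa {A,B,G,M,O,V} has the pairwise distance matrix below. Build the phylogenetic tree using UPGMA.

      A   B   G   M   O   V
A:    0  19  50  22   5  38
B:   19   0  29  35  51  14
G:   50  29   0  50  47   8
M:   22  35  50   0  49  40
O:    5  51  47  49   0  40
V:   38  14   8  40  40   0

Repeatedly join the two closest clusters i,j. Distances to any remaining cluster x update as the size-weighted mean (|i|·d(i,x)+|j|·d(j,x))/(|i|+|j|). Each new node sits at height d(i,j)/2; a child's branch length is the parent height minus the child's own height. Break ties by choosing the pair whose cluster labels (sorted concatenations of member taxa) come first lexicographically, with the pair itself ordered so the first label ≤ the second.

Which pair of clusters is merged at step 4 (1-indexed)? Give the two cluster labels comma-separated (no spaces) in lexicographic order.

iteration 1: select A,O (d=5); attach at lengths (5/2, 5/2); label the merged cluster AO
  updated: d(AO,B)=35, d(AO,G)=97/2, d(AO,M)=71/2, d(AO,V)=39
iteration 2: select G,V (d=8); attach at lengths (4, 4); label the merged cluster GV
  updated: d(AO,GV)=175/4, d(B,GV)=43/2, d(GV,M)=45
iteration 3: select B,GV (d=43/2); attach at lengths (43/4, 27/4); label the merged cluster BGV
  updated: d(AO,BGV)=245/6, d(BGV,M)=125/3
iteration 4: select AO,M (d=71/2); attach at lengths (61/4, 71/4); label the merged cluster AMO
  updated: d(AMO,BGV)=370/9
iteration 5: select AMO,BGV (d=370/9); attach at lengths (101/36, 353/36); label the merged cluster ABGMOV
final tree: (((A:5/2,O:5/2):61/4,M:71/4):101/36,(B:43/4,(G:4,V:4):27/4):353/36)
total length: 685/9

AO,M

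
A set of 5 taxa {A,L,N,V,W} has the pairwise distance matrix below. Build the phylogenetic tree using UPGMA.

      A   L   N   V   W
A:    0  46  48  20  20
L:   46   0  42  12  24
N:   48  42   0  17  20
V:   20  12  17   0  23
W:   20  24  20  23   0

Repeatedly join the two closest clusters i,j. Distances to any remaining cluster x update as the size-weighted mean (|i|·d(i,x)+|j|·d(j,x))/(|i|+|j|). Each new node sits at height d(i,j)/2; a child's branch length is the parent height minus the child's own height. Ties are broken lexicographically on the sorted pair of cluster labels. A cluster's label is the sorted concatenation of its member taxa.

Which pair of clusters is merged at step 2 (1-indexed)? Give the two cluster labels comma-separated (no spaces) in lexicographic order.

A,W

iteration 1: select L,V (d=12); attach at lengths (6, 6); label the merged cluster LV
  updated: d(A,LV)=33, d(LV,N)=59/2, d(LV,W)=47/2
iteration 2: select A,W (d=20); attach at lengths (10, 10); label the merged cluster AW
  updated: d(AW,LV)=113/4, d(AW,N)=34
iteration 3: select AW,LV (d=113/4); attach at lengths (33/8, 65/8); label the merged cluster ALVW
  updated: d(ALVW,N)=127/4
iteration 4: select ALVW,N (d=127/4); attach at lengths (7/4, 127/8); label the merged cluster ALNVW
final tree: (((A:10,W:10):33/8,(L:6,V:6):65/8):7/4,N:127/8)
total length: 495/8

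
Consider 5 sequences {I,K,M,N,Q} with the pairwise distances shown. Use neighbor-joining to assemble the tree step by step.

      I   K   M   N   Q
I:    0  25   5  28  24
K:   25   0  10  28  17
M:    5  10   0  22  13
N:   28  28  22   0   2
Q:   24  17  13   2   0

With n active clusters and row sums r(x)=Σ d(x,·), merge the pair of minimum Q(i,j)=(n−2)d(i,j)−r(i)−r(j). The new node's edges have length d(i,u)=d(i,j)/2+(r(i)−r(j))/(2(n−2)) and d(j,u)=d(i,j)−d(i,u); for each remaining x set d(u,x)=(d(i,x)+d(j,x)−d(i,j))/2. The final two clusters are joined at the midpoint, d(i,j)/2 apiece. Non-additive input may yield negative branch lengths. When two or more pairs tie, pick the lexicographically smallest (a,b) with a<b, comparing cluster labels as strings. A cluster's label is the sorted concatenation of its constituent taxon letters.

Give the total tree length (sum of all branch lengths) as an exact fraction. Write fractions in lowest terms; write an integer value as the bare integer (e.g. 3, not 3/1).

step 1: merge (N,Q) at d=2, Q=-130; branch lengths N→5, Q→-3; new cluster NQ
  updated: d(I,NQ)=25, d(K,NQ)=43/2, d(M,NQ)=33/2
step 2: merge (I,M) at d=5, Q=-153/2; branch lengths I→67/8, M→-27/8; new cluster IM
  updated: d(IM,K)=15, d(IM,NQ)=73/4
step 3: merge (IM,K) at d=15, Q=-219/4; branch lengths IM→47/8, K→73/8; new cluster IKM
  updated: d(IKM,NQ)=99/8
step 4: merge (IKM,NQ) at d=99/8; branch lengths IKM→99/16, NQ→99/16; new cluster IKMNQ
final tree: (((I:67/8,M:-27/8):47/8,K:73/8):99/16,(N:5,Q:-3):99/16)
total length: 275/8

275/8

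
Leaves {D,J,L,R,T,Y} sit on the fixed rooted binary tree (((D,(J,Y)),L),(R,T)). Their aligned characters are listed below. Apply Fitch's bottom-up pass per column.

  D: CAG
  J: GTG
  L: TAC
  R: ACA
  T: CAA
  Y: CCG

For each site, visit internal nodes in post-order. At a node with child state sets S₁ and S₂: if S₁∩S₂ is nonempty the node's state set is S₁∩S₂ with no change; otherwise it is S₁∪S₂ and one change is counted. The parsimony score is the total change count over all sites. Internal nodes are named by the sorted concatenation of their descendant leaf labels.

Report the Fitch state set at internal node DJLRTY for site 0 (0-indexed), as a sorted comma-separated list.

C

[col 0] JY: children J:{G}, Y:{C} ∪→ {C,G}; cost 1
[col 0] DJY: children D:{C}, JY:{C,G} ∩→ {C}; cost 0
[col 0] DJLY: children DJY:{C}, L:{T} ∪→ {C,T}; cost 1
[col 0] RT: children R:{A}, T:{C} ∪→ {A,C}; cost 1
[col 0] DJLRTY: children DJLY:{C,T}, RT:{A,C} ∩→ {C}; cost 0
[col 1] JY: children J:{T}, Y:{C} ∪→ {C,T}; cost 1
[col 1] DJY: children D:{A}, JY:{C,T} ∪→ {A,C,T}; cost 1
[col 1] DJLY: children DJY:{A,C,T}, L:{A} ∩→ {A}; cost 0
[col 1] RT: children R:{C}, T:{A} ∪→ {A,C}; cost 1
[col 1] DJLRTY: children DJLY:{A}, RT:{A,C} ∩→ {A}; cost 0
[col 2] JY: children J:{G}, Y:{G} ∩→ {G}; cost 0
[col 2] DJY: children D:{G}, JY:{G} ∩→ {G}; cost 0
[col 2] DJLY: children DJY:{G}, L:{C} ∪→ {C,G}; cost 1
[col 2] RT: children R:{A}, T:{A} ∩→ {A}; cost 0
[col 2] DJLRTY: children DJLY:{C,G}, RT:{A} ∪→ {A,C,G}; cost 1
per-site changes: [3, 3, 2]; total = 8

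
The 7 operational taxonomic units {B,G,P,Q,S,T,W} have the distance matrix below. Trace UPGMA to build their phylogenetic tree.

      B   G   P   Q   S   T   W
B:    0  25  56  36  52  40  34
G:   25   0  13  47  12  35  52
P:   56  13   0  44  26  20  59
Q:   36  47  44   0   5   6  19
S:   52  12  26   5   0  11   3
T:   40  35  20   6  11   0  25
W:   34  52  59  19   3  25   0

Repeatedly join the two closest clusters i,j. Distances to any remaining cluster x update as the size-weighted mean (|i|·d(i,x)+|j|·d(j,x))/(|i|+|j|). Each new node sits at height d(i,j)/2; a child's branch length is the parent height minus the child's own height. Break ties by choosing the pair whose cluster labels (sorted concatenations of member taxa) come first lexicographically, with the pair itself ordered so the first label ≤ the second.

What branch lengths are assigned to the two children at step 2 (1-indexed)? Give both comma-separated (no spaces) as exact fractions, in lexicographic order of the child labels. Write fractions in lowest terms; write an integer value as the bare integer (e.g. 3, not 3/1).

1. join S+W (d=3) ⇒ SW; edges |S|=3/2, |W|=3/2
  updated: d(B,SW)=43, d(G,SW)=32, d(P,SW)=85/2, d(Q,SW)=12, d(SW,T)=18
2. join Q+T (d=6) ⇒ QT; edges |Q|=3, |T|=3
  updated: d(B,QT)=38, d(G,QT)=41, d(P,QT)=32, d(QT,SW)=15
3. join G+P (d=13) ⇒ GP; edges |G|=13/2, |P|=13/2
  updated: d(B,GP)=81/2, d(GP,QT)=73/2, d(GP,SW)=149/4
4. join QT+SW (d=15) ⇒ QSTW; edges |QT|=9/2, |SW|=6
  updated: d(B,QSTW)=81/2, d(GP,QSTW)=295/8
5. join GP+QSTW (d=295/8) ⇒ GPQSTW; edges |GP|=191/16, |QSTW|=175/16
  updated: d(B,GPQSTW)=81/2
6. join B+GPQSTW (d=81/2) ⇒ BGPQSTW; edges |B|=81/4, |GPQSTW|=29/16
final tree: (B:81/4,((G:13/2,P:13/2):191/16,((Q:3,T:3):9/2,(S:3/2,W:3/2):6):175/16):29/16)
total length: 1239/16

3,3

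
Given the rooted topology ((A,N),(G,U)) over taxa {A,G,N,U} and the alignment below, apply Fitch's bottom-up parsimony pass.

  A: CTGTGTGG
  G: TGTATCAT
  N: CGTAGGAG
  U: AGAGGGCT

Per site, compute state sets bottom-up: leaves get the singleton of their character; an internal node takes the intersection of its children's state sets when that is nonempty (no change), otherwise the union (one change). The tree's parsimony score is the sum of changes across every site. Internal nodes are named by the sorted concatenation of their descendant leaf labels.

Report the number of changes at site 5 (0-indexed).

2

AN@0: {C} ∩ {C} = {C} (intersection, +0)
GU@0: {T} ∪ {A} = {A,T} (union, +1)
AGNU@0: {C} ∪ {A,T} = {A,C,T} (union, +1)
AN@1: {T} ∪ {G} = {G,T} (union, +1)
GU@1: {G} ∩ {G} = {G} (intersection, +0)
AGNU@1: {G,T} ∩ {G} = {G} (intersection, +0)
AN@2: {G} ∪ {T} = {G,T} (union, +1)
GU@2: {T} ∪ {A} = {A,T} (union, +1)
AGNU@2: {G,T} ∩ {A,T} = {T} (intersection, +0)
AN@3: {T} ∪ {A} = {A,T} (union, +1)
GU@3: {A} ∪ {G} = {A,G} (union, +1)
AGNU@3: {A,T} ∩ {A,G} = {A} (intersection, +0)
AN@4: {G} ∩ {G} = {G} (intersection, +0)
GU@4: {T} ∪ {G} = {G,T} (union, +1)
AGNU@4: {G} ∩ {G,T} = {G} (intersection, +0)
AN@5: {T} ∪ {G} = {G,T} (union, +1)
GU@5: {C} ∪ {G} = {C,G} (union, +1)
AGNU@5: {G,T} ∩ {C,G} = {G} (intersection, +0)
AN@6: {G} ∪ {A} = {A,G} (union, +1)
GU@6: {A} ∪ {C} = {A,C} (union, +1)
AGNU@6: {A,G} ∩ {A,C} = {A} (intersection, +0)
AN@7: {G} ∩ {G} = {G} (intersection, +0)
GU@7: {T} ∩ {T} = {T} (intersection, +0)
AGNU@7: {G} ∪ {T} = {G,T} (union, +1)
per-site changes: [2, 1, 2, 2, 1, 2, 2, 1]; total = 13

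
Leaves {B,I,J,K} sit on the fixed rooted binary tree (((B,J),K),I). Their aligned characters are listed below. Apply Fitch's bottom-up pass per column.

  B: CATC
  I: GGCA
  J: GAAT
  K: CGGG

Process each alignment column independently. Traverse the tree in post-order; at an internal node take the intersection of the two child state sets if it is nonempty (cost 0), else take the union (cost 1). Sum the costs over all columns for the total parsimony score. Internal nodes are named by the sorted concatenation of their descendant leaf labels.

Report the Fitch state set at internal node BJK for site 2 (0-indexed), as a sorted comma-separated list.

[col 0] BJ: children B:{C}, J:{G} ∪→ {C,G}; cost 1
[col 0] BJK: children BJ:{C,G}, K:{C} ∩→ {C}; cost 0
[col 0] BIJK: children BJK:{C}, I:{G} ∪→ {C,G}; cost 1
[col 1] BJ: children B:{A}, J:{A} ∩→ {A}; cost 0
[col 1] BJK: children BJ:{A}, K:{G} ∪→ {A,G}; cost 1
[col 1] BIJK: children BJK:{A,G}, I:{G} ∩→ {G}; cost 0
[col 2] BJ: children B:{T}, J:{A} ∪→ {A,T}; cost 1
[col 2] BJK: children BJ:{A,T}, K:{G} ∪→ {A,G,T}; cost 1
[col 2] BIJK: children BJK:{A,G,T}, I:{C} ∪→ {A,C,G,T}; cost 1
[col 3] BJ: children B:{C}, J:{T} ∪→ {C,T}; cost 1
[col 3] BJK: children BJ:{C,T}, K:{G} ∪→ {C,G,T}; cost 1
[col 3] BIJK: children BJK:{C,G,T}, I:{A} ∪→ {A,C,G,T}; cost 1
per-site changes: [2, 1, 3, 3]; total = 9

A,G,T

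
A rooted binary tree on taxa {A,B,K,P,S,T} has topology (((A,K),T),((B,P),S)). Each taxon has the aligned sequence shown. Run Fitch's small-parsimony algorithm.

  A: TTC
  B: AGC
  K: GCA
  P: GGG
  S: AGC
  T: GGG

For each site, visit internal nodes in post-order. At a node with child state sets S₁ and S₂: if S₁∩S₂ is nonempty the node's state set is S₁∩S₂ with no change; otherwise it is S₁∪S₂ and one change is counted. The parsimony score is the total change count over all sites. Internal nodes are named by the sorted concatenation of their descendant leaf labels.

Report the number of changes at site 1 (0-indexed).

[col 0] AK: children A:{T}, K:{G} ∪→ {G,T}; cost 1
[col 0] AKT: children AK:{G,T}, T:{G} ∩→ {G}; cost 0
[col 0] BP: children B:{A}, P:{G} ∪→ {A,G}; cost 1
[col 0] BPS: children BP:{A,G}, S:{A} ∩→ {A}; cost 0
[col 0] ABKPST: children AKT:{G}, BPS:{A} ∪→ {A,G}; cost 1
[col 1] AK: children A:{T}, K:{C} ∪→ {C,T}; cost 1
[col 1] AKT: children AK:{C,T}, T:{G} ∪→ {C,G,T}; cost 1
[col 1] BP: children B:{G}, P:{G} ∩→ {G}; cost 0
[col 1] BPS: children BP:{G}, S:{G} ∩→ {G}; cost 0
[col 1] ABKPST: children AKT:{C,G,T}, BPS:{G} ∩→ {G}; cost 0
[col 2] AK: children A:{C}, K:{A} ∪→ {A,C}; cost 1
[col 2] AKT: children AK:{A,C}, T:{G} ∪→ {A,C,G}; cost 1
[col 2] BP: children B:{C}, P:{G} ∪→ {C,G}; cost 1
[col 2] BPS: children BP:{C,G}, S:{C} ∩→ {C}; cost 0
[col 2] ABKPST: children AKT:{A,C,G}, BPS:{C} ∩→ {C}; cost 0
per-site changes: [3, 2, 3]; total = 8

2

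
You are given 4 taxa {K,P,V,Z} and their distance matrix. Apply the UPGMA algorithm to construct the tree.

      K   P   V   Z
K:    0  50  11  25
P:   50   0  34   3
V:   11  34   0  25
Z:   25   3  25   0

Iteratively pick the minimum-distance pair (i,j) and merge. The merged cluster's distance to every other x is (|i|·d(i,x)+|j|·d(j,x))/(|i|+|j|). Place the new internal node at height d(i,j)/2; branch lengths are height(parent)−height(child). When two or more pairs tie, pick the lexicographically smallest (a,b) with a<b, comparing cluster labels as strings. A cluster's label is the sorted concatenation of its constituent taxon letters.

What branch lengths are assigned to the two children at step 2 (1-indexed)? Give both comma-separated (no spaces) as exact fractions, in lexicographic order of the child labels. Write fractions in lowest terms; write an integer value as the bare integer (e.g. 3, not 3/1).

iteration 1: select P,Z (d=3); attach at lengths (3/2, 3/2); label the merged cluster PZ
  updated: d(K,PZ)=75/2, d(PZ,V)=59/2
iteration 2: select K,V (d=11); attach at lengths (11/2, 11/2); label the merged cluster KV
  updated: d(KV,PZ)=67/2
iteration 3: select KV,PZ (d=67/2); attach at lengths (45/4, 61/4); label the merged cluster KPVZ
final tree: ((K:11/2,V:11/2):45/4,(P:3/2,Z:3/2):61/4)
total length: 81/2

11/2,11/2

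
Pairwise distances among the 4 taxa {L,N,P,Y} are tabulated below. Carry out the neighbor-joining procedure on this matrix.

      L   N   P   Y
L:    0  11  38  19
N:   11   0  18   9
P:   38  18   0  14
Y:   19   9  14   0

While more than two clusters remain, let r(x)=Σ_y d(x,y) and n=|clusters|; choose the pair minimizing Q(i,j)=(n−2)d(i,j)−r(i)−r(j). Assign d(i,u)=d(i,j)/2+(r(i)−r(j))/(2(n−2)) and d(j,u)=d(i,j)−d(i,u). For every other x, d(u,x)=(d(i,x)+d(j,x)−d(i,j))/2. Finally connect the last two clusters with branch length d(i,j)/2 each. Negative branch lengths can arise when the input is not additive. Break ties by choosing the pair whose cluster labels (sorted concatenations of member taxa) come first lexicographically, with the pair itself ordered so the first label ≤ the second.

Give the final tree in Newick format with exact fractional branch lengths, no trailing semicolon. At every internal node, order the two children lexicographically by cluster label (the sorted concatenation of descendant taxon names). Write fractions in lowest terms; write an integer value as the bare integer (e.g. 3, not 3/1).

(((L:13,N:-2):17/2,P:14):0,Y:0)

iteration 1: select L,N (d=11, Q=-84); attach at lengths (13, -2); label the merged cluster LN
  updated: d(LN,P)=45/2, d(LN,Y)=17/2
iteration 2: select LN,P (d=45/2, Q=-45); attach at lengths (17/2, 14); label the merged cluster LNP
  updated: d(LNP,Y)=0
iteration 3: select LNP,Y (d=0); attach at lengths (0, 0); label the merged cluster LNPY
final tree: (((L:13,N:-2):17/2,P:14):0,Y:0)
total length: 67/2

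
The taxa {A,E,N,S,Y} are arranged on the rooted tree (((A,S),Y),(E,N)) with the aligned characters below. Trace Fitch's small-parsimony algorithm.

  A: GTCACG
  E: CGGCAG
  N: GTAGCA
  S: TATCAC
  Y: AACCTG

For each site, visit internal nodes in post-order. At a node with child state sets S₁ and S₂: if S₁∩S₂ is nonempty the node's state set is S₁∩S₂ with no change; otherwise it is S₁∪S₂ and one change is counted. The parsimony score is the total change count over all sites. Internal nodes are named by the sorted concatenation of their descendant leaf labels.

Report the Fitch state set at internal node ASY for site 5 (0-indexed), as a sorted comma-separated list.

G

AS@0: {G} ∪ {T} = {G,T} (union, +1)
ASY@0: {G,T} ∪ {A} = {A,G,T} (union, +1)
EN@0: {C} ∪ {G} = {C,G} (union, +1)
AENSY@0: {A,G,T} ∩ {C,G} = {G} (intersection, +0)
AS@1: {T} ∪ {A} = {A,T} (union, +1)
ASY@1: {A,T} ∩ {A} = {A} (intersection, +0)
EN@1: {G} ∪ {T} = {G,T} (union, +1)
AENSY@1: {A} ∪ {G,T} = {A,G,T} (union, +1)
AS@2: {C} ∪ {T} = {C,T} (union, +1)
ASY@2: {C,T} ∩ {C} = {C} (intersection, +0)
EN@2: {G} ∪ {A} = {A,G} (union, +1)
AENSY@2: {C} ∪ {A,G} = {A,C,G} (union, +1)
AS@3: {A} ∪ {C} = {A,C} (union, +1)
ASY@3: {A,C} ∩ {C} = {C} (intersection, +0)
EN@3: {C} ∪ {G} = {C,G} (union, +1)
AENSY@3: {C} ∩ {C,G} = {C} (intersection, +0)
AS@4: {C} ∪ {A} = {A,C} (union, +1)
ASY@4: {A,C} ∪ {T} = {A,C,T} (union, +1)
EN@4: {A} ∪ {C} = {A,C} (union, +1)
AENSY@4: {A,C,T} ∩ {A,C} = {A,C} (intersection, +0)
AS@5: {G} ∪ {C} = {C,G} (union, +1)
ASY@5: {C,G} ∩ {G} = {G} (intersection, +0)
EN@5: {G} ∪ {A} = {A,G} (union, +1)
AENSY@5: {G} ∩ {A,G} = {G} (intersection, +0)
per-site changes: [3, 3, 3, 2, 3, 2]; total = 16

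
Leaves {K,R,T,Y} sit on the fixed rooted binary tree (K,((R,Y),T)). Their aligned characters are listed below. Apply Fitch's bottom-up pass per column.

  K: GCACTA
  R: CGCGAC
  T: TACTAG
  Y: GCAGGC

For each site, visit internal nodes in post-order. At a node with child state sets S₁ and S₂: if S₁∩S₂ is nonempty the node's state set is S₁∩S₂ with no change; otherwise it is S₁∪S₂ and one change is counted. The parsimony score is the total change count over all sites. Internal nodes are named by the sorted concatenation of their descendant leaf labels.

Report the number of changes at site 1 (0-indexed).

2

RY@0: {C} ∪ {G} = {C,G} (union, +1)
RTY@0: {C,G} ∪ {T} = {C,G,T} (union, +1)
KRTY@0: {G} ∩ {C,G,T} = {G} (intersection, +0)
RY@1: {G} ∪ {C} = {C,G} (union, +1)
RTY@1: {C,G} ∪ {A} = {A,C,G} (union, +1)
KRTY@1: {C} ∩ {A,C,G} = {C} (intersection, +0)
RY@2: {C} ∪ {A} = {A,C} (union, +1)
RTY@2: {A,C} ∩ {C} = {C} (intersection, +0)
KRTY@2: {A} ∪ {C} = {A,C} (union, +1)
RY@3: {G} ∩ {G} = {G} (intersection, +0)
RTY@3: {G} ∪ {T} = {G,T} (union, +1)
KRTY@3: {C} ∪ {G,T} = {C,G,T} (union, +1)
RY@4: {A} ∪ {G} = {A,G} (union, +1)
RTY@4: {A,G} ∩ {A} = {A} (intersection, +0)
KRTY@4: {T} ∪ {A} = {A,T} (union, +1)
RY@5: {C} ∩ {C} = {C} (intersection, +0)
RTY@5: {C} ∪ {G} = {C,G} (union, +1)
KRTY@5: {A} ∪ {C,G} = {A,C,G} (union, +1)
per-site changes: [2, 2, 2, 2, 2, 2]; total = 12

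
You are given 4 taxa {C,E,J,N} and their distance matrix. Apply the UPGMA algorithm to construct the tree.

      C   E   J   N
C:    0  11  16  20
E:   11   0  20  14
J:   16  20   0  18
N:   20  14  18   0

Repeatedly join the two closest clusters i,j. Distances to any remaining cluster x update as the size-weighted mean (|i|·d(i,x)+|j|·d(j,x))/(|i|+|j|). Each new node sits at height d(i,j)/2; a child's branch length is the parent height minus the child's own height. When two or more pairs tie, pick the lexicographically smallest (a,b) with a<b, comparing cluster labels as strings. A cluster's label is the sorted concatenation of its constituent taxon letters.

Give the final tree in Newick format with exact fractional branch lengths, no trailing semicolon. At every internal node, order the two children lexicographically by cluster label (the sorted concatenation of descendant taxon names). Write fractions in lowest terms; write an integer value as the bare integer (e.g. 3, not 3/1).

iteration 1: select C,E (d=11); attach at lengths (11/2, 11/2); label the merged cluster CE
  updated: d(CE,J)=18, d(CE,N)=17
iteration 2: select CE,N (d=17); attach at lengths (3, 17/2); label the merged cluster CEN
  updated: d(CEN,J)=18
iteration 3: select CEN,J (d=18); attach at lengths (1/2, 9); label the merged cluster CEJN
final tree: (((C:11/2,E:11/2):3,N:17/2):1/2,J:9)
total length: 32

(((C:11/2,E:11/2):3,N:17/2):1/2,J:9)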